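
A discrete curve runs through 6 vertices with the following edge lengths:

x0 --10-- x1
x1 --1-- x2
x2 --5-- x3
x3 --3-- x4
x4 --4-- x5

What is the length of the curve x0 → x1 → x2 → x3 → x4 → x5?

Arc length = 10 + 1 + 5 + 3 + 4 = 23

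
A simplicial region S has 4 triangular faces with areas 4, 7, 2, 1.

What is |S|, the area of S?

4 + 7 + 2 + 1 = 14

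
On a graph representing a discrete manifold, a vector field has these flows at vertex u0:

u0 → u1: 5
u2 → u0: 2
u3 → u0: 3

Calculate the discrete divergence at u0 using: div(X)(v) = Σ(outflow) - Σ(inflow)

Divergence = sum of outgoing flows = 5 + (-2) + (-3) = 0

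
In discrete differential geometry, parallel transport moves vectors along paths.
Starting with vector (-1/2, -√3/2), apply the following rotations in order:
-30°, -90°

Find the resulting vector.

Total rotation: (-30°) + (-90°) = -120°. Final vector: (-0.5000, 0.8660)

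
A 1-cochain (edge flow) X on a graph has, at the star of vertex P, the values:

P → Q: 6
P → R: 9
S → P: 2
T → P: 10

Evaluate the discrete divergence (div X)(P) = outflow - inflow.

Divergence = sum of outgoing flows = 6 + 9 + (-2) + (-10) = 3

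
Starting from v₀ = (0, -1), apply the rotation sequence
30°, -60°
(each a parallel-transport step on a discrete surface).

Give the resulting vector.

Total rotation: 30° + (-60°) = -30°. Final vector: (-0.5000, -0.8660)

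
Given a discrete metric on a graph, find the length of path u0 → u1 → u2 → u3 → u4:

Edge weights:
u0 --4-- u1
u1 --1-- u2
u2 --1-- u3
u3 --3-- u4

Arc length = 4 + 1 + 1 + 3 = 9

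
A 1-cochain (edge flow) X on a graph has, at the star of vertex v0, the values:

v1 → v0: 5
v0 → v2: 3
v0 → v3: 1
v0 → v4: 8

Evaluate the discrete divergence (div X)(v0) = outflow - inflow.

Divergence = sum of outgoing flows = (-5) + 3 + 1 + 8 = 7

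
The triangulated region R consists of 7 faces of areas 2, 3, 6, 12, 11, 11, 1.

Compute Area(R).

2 + 3 + 6 + 12 + 11 + 11 + 1 = 46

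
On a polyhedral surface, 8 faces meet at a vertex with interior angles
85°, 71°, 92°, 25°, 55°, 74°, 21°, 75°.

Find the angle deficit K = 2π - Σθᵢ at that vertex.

Sum of angles = 498°. K = 360° - 498° = -138° = -23π/30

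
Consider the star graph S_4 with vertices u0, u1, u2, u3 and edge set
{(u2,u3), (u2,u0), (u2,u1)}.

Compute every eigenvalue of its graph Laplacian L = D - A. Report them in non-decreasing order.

The star S_4 is the complete bipartite graph K_{1,3} (one hub of degree 3, 3 leaves of degree 1). The Laplacian spectrum of K_{p,q} is 0, p (multiplicity q−1), q (multiplicity p−1), p+q. With p = 1, q = 3: 0 once, 1 with multiplicity 2, and 4 once. (Check: trace L = sum of degrees = 6 = 2·1 + 4.)
Laplacian eigenvalues (increasing order): [0.0, 1.0, 1.0, 4.0]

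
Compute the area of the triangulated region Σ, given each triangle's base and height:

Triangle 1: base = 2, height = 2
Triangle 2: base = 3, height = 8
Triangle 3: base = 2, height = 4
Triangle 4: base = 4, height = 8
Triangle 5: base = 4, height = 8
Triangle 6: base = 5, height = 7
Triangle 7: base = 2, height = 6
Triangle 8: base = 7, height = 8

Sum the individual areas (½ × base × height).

(1/2)×2×2 + (1/2)×3×8 + (1/2)×2×4 + (1/2)×4×8 + (1/2)×4×8 + (1/2)×5×7 + (1/2)×2×6 + (1/2)×7×8 = 101.5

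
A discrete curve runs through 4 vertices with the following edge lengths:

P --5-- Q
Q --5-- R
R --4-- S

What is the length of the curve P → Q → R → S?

Arc length = 5 + 5 + 4 = 14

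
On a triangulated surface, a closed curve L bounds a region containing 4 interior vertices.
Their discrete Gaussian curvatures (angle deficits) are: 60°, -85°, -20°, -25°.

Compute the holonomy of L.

Holonomy = total enclosed curvature = 60° + (-85°) + (-20°) + (-25°) = -70°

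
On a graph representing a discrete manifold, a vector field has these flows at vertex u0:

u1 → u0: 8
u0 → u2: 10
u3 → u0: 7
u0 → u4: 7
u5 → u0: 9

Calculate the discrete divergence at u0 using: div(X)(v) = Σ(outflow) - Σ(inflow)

Divergence = sum of outgoing flows = (-8) + 10 + (-7) + 7 + (-9) = -7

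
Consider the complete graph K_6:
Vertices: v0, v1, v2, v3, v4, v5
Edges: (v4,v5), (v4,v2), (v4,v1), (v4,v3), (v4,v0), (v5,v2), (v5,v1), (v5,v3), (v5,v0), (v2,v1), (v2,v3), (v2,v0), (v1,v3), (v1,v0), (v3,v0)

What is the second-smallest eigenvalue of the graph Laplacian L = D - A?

For the complete graph K_n, L = nI − J (J = all-ones matrix). J has eigenvalues n (once, eigenvector 𝟙) and 0 (multiplicity n−1), so L has eigenvalues 0 (once) and n (multiplicity n−1). Here n = 6: eigenvalue 0 once and 6 with multiplicity 5.
Laplacian eigenvalues: [0.0, 6.0, 6.0, 6.0, 6.0, 6.0]. Algebraic connectivity (smallest non-zero eigenvalue) = 6.0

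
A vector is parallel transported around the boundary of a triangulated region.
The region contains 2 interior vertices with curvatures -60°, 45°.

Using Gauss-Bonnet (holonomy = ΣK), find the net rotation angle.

Holonomy = total enclosed curvature = (-60°) + 45° = -15°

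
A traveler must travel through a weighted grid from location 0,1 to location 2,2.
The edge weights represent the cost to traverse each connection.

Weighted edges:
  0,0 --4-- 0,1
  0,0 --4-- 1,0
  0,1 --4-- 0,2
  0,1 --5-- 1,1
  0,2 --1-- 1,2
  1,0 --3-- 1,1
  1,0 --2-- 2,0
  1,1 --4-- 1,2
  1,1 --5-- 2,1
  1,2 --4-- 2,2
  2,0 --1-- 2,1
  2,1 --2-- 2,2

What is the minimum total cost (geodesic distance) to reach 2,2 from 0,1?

Shortest path: 0,1 → 0,2 → 1,2 → 2,2, total weight = 9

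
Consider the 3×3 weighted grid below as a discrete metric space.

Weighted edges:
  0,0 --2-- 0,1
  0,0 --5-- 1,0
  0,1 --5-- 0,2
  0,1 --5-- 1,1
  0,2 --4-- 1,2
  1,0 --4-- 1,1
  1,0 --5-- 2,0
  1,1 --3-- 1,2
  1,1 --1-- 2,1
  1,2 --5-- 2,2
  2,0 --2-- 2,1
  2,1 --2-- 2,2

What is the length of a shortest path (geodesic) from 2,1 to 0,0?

Shortest path: 2,1 → 1,1 → 0,1 → 0,0, total weight = 8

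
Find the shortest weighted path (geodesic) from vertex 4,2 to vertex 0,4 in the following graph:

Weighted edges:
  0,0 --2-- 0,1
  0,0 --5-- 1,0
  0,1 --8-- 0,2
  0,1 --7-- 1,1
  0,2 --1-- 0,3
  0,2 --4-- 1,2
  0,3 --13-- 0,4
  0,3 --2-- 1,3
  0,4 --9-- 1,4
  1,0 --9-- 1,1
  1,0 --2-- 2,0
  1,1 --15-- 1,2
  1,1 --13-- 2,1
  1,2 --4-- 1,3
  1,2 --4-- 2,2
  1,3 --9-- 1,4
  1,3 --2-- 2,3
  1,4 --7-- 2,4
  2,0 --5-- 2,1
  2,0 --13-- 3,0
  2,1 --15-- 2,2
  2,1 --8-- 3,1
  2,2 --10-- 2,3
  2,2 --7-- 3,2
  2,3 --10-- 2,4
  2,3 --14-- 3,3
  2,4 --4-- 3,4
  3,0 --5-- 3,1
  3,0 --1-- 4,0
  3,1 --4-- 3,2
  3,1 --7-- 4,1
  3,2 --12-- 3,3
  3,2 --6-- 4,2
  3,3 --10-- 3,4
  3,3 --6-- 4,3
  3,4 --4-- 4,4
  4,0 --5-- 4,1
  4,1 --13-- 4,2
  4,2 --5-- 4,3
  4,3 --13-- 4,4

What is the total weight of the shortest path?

Shortest path: 4,2 → 3,2 → 2,2 → 1,2 → 0,2 → 0,3 → 0,4, total weight = 35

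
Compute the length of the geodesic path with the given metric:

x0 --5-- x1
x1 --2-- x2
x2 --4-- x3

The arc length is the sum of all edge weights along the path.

Arc length = 5 + 2 + 4 = 11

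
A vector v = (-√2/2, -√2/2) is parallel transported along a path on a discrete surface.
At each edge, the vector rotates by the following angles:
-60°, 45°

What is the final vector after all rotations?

Total rotation: (-60°) + 45° = -15°. Final vector: (-0.8660, -0.5000)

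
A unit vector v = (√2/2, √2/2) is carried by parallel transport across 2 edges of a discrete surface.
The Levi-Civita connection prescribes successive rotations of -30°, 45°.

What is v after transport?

Total rotation: (-30°) + 45° = 15°. Final vector: (0.5000, 0.8660)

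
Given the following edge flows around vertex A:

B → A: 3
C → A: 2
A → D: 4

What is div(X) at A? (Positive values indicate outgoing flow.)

Divergence = sum of outgoing flows = (-3) + (-2) + 4 = -1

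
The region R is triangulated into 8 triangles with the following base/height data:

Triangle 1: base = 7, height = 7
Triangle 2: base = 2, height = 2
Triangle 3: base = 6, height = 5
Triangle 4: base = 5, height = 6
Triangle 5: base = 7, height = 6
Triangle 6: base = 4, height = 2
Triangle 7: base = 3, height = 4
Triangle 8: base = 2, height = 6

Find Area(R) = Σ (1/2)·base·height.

(1/2)×7×7 + (1/2)×2×2 + (1/2)×6×5 + (1/2)×5×6 + (1/2)×7×6 + (1/2)×4×2 + (1/2)×3×4 + (1/2)×2×6 = 93.5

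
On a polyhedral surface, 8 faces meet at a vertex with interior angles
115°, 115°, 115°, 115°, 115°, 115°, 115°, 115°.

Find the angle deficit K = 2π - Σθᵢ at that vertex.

Sum of angles = 920°. K = 360° - 920° = -560° = -28π/9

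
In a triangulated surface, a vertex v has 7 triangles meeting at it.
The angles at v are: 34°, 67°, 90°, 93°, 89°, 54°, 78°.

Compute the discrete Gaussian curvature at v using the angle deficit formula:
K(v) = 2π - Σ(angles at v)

Sum of angles = 505°. K = 360° - 505° = -145° = -29π/36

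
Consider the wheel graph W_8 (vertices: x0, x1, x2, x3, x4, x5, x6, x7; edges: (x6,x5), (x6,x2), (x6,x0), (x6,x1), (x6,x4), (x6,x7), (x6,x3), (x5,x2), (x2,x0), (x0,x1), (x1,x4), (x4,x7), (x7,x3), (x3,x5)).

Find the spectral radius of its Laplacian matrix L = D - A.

The wheel W_8 is the join K_1 ∨ C_7 (a hub joined to every vertex of a cycle of length 7). For a join G ∨ H (G on p vertices, H on q vertices) the Laplacian spectrum is 0, p+q, the eigenvalues of L(G) other than one 0 each shifted by +q, and the eigenvalues of L(H) other than one 0 each shifted by +p. With G = K_1 (p = 1, nothing left after dropping its 0) and H = C_7 (q = 7, eigenvalues 2 − 2cos(2πk/7), k = 0, …, 6; drop k = 0), the spectrum of W_8 is 0, 8, and 1 + (2 − 2cos(2πk/7)) = 3 − 2cos(2πk/7) for k = 1, …, 6:
k=1: 3 − 2cos(2π/7) = 1.753; k=2: 3 − 2cos(4π/7) = 3.445; k=3: 3 − 2cos(6π/7) = 4.8019; k=4: 3 − 2cos(8π/7) = 4.8019; k=5: 3 − 2cos(10π/7) = 3.445; k=6: 3 − 2cos(12π/7) = 1.753.
Laplacian eigenvalues: [0.0, 1.753, 1.753, 3.445, 3.445, 4.8019, 4.8019, 8.0]. Largest eigenvalue (spectral radius) = 8.0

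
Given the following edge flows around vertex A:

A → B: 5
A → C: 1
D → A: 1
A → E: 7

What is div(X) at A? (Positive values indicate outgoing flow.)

Divergence = sum of outgoing flows = 5 + 1 + (-1) + 7 = 12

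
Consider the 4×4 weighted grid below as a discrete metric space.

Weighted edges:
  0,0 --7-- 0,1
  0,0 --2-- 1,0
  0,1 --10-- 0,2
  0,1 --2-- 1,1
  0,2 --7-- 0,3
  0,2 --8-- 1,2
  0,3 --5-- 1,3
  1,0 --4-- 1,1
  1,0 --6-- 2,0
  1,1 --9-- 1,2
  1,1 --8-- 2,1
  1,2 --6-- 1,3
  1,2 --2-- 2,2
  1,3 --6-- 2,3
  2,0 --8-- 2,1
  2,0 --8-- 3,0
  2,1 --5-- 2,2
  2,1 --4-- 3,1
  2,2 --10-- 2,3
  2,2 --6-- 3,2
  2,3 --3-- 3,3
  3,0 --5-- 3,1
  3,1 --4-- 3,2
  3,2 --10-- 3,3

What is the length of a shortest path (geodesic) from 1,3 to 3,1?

Shortest path: 1,3 → 1,2 → 2,2 → 2,1 → 3,1, total weight = 17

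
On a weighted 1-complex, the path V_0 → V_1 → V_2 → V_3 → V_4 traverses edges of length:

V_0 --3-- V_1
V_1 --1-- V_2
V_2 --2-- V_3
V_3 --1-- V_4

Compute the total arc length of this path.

Arc length = 3 + 1 + 2 + 1 = 7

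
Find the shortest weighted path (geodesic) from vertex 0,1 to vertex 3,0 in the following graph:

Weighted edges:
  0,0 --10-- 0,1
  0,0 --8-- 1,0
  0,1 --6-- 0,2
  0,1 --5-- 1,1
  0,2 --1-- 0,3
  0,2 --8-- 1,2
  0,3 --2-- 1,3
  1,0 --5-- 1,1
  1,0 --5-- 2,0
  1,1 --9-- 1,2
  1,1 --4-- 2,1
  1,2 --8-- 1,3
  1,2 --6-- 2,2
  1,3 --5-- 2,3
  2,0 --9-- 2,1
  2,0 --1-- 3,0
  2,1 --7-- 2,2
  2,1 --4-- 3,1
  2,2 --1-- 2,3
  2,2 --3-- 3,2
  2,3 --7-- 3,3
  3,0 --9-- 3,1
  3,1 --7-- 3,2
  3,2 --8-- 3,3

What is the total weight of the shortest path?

Shortest path: 0,1 → 1,1 → 1,0 → 2,0 → 3,0, total weight = 16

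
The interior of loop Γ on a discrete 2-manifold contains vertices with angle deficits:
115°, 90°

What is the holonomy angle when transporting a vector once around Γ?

Holonomy = total enclosed curvature = 115° + 90° = 205°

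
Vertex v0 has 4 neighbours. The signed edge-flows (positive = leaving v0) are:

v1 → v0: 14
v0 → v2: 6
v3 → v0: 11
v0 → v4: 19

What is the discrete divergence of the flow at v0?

Divergence = sum of outgoing flows = (-14) + 6 + (-11) + 19 = 0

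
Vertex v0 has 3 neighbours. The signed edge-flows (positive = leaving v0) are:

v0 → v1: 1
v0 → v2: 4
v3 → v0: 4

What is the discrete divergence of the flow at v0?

Divergence = sum of outgoing flows = 1 + 4 + (-4) = 1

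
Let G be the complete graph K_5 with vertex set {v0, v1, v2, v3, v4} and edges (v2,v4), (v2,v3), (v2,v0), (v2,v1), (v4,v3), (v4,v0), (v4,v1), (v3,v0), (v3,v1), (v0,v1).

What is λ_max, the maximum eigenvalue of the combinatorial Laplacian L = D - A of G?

For the complete graph K_n, L = nI − J (J = all-ones matrix). J has eigenvalues n (once, eigenvector 𝟙) and 0 (multiplicity n−1), so L has eigenvalues 0 (once) and n (multiplicity n−1). Here n = 5: eigenvalue 0 once and 5 with multiplicity 4.
Laplacian eigenvalues: [0.0, 5.0, 5.0, 5.0, 5.0]. Largest eigenvalue (spectral radius) = 5.0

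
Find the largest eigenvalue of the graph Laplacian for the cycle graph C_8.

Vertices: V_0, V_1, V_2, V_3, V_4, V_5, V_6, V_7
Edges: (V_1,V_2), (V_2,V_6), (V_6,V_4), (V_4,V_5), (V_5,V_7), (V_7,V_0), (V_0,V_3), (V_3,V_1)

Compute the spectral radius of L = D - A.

The cycle graph C_n has Laplacian eigenvalues λ_k = 2 − 2cos(2πk/n), k = 0, 1, …, n−1. Here n = 8:
k=0: 2 − 2cos(0) = 0.0; k=1: 2 − 2cos(π/4) = 0.5858; k=2: 2 − 2cos(π/2) = 2.0; k=3: 2 − 2cos(3π/4) = 3.4142; k=4: 2 − 2cos(π) = 4.0; k=5: 2 − 2cos(5π/4) = 3.4142; k=6: 2 − 2cos(3π/2) = 2.0; k=7: 2 − 2cos(7π/4) = 0.5858.
Laplacian eigenvalues: [0.0, 0.5858, 0.5858, 2.0, 2.0, 3.4142, 3.4142, 4.0]. Largest eigenvalue (spectral radius) = 4.0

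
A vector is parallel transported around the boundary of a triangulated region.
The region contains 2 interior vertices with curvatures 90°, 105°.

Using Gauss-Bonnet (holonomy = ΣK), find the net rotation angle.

Holonomy = total enclosed curvature = 90° + 105° = 195°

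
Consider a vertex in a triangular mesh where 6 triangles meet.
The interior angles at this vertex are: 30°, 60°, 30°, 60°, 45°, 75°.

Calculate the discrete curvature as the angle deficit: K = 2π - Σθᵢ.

Sum of angles = 300°. K = 360° - 300° = 60° = π/3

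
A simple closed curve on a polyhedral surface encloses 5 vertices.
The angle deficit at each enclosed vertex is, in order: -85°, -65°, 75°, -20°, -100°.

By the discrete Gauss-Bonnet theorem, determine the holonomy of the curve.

Holonomy = total enclosed curvature = (-85°) + (-65°) + 75° + (-20°) + (-100°) = -195°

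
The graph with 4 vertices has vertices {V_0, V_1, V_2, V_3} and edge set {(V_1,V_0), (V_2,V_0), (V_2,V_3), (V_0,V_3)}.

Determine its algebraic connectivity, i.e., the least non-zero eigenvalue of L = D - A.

Degrees: deg(V_0) = 3, deg(V_1) = 1, deg(V_2) = 2, deg(V_3) = 2.
L = D − A with rows/columns ordered (V_0, V_1, V_2, V_3):
  [ 3, -1, -1, -1]
  [-1,  1,  0,  0]
  [-1,  0,  2, -1]
  [-1,  0, -1,  2]
Characteristic polynomial: det(λI − L) = λ(λ − 1)(λ − 3)(λ − 4).
Roots: λ = 0; (λ − 1) = 0 ⇒ λ = 1; (λ − 3) = 0 ⇒ λ = 3; (λ − 4) = 0 ⇒ λ = 4.
(Check: the roots sum (with multiplicity) to 8, matching trace L = Σdeg = 2·4 = 8.)
Laplacian eigenvalues: [0.0, 1.0, 3.0, 4.0]. Algebraic connectivity (smallest non-zero eigenvalue) = 1.0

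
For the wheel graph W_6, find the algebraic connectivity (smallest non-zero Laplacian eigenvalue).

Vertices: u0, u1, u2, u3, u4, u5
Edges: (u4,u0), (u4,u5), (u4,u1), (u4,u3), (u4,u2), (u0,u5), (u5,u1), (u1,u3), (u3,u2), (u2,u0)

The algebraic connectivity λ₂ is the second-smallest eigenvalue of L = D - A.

The wheel W_6 is the join K_1 ∨ C_5 (a hub joined to every vertex of a cycle of length 5). For a join G ∨ H (G on p vertices, H on q vertices) the Laplacian spectrum is 0, p+q, the eigenvalues of L(G) other than one 0 each shifted by +q, and the eigenvalues of L(H) other than one 0 each shifted by +p. With G = K_1 (p = 1, nothing left after dropping its 0) and H = C_5 (q = 5, eigenvalues 2 − 2cos(2πk/5), k = 0, …, 4; drop k = 0), the spectrum of W_6 is 0, 6, and 1 + (2 − 2cos(2πk/5)) = 3 − 2cos(2πk/5) for k = 1, …, 4:
k=1: 3 − 2cos(2π/5) = 2.382; k=2: 3 − 2cos(4π/5) = 4.618; k=3: 3 − 2cos(6π/5) = 4.618; k=4: 3 − 2cos(8π/5) = 2.382.
Laplacian eigenvalues: [0.0, 2.382, 2.382, 4.618, 4.618, 6.0]. Algebraic connectivity (smallest non-zero eigenvalue) = 2.382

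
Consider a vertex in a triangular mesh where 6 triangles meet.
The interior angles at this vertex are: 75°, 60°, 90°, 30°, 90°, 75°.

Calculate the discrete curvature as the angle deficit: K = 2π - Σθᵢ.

Sum of angles = 420°. K = 360° - 420° = -60°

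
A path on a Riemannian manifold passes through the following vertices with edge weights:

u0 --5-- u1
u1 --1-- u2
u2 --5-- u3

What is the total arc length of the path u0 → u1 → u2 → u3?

Arc length = 5 + 1 + 5 = 11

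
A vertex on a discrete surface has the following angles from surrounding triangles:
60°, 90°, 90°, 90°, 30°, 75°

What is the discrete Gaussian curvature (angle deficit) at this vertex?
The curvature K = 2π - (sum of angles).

Sum of angles = 435°. K = 360° - 435° = -75°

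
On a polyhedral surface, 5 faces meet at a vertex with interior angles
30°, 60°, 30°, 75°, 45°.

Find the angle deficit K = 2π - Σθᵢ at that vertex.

Sum of angles = 240°. K = 360° - 240° = 120° = 2π/3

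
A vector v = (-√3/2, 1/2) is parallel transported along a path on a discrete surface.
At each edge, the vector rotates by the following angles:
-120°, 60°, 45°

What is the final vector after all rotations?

Total rotation: (-120°) + 60° + 45° = -15°. Final vector: (-0.7071, 0.7071)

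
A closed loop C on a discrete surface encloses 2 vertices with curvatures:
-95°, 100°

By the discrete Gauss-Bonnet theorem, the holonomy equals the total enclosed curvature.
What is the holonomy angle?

Holonomy = total enclosed curvature = (-95°) + 100° = 5°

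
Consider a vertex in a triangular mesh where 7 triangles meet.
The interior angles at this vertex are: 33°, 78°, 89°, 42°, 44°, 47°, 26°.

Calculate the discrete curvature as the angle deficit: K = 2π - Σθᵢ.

Sum of angles = 359°. K = 360° - 359° = 1° = π/180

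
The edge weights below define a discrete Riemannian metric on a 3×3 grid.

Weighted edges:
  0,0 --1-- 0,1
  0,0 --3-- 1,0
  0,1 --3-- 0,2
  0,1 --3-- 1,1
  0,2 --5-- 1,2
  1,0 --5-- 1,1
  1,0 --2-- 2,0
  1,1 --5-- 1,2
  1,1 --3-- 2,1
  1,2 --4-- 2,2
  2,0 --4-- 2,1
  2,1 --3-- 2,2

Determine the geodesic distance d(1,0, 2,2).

Shortest path: 1,0 → 2,0 → 2,1 → 2,2, total weight = 9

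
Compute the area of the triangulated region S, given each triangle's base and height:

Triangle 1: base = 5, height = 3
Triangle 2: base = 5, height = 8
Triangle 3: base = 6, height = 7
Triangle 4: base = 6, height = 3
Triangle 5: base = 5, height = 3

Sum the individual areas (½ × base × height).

(1/2)×5×3 + (1/2)×5×8 + (1/2)×6×7 + (1/2)×6×3 + (1/2)×5×3 = 65.0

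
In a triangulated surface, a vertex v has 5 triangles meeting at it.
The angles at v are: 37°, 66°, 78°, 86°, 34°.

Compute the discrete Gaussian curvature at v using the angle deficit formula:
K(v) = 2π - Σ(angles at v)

Sum of angles = 301°. K = 360° - 301° = 59° = 59π/180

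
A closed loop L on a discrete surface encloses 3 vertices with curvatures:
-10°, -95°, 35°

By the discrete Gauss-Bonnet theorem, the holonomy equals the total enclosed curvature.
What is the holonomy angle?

Holonomy = total enclosed curvature = (-10°) + (-95°) + 35° = -70°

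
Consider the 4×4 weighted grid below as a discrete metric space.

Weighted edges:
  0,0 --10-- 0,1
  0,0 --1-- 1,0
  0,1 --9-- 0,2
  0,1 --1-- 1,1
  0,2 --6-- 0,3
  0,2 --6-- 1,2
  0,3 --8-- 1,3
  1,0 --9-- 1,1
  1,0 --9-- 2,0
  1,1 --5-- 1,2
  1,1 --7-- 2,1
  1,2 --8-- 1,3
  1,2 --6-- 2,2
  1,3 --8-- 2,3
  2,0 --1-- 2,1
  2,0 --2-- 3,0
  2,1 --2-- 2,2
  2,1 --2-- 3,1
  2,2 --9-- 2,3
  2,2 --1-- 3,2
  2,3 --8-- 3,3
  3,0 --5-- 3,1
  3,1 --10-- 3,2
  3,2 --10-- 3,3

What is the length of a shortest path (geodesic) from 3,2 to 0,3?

Shortest path: 3,2 → 2,2 → 1,2 → 0,2 → 0,3, total weight = 19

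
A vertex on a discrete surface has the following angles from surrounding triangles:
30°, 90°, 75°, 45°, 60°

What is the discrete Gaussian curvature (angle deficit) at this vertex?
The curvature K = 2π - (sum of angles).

Sum of angles = 300°. K = 360° - 300° = 60° = π/3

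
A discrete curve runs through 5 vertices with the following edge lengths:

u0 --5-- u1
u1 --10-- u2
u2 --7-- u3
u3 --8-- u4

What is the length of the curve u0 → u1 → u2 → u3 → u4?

Arc length = 5 + 10 + 7 + 8 = 30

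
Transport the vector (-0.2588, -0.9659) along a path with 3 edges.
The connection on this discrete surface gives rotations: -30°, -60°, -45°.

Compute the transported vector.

Total rotation: (-30°) + (-60°) + (-45°) = -135°. Final vector: (-0.5000, 0.8660)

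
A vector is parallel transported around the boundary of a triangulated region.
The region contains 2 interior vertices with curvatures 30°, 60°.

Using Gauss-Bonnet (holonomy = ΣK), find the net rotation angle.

Holonomy = total enclosed curvature = 30° + 60° = 90°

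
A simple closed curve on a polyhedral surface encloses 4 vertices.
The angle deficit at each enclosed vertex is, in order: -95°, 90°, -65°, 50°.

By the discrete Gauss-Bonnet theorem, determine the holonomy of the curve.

Holonomy = total enclosed curvature = (-95°) + 90° + (-65°) + 50° = -20°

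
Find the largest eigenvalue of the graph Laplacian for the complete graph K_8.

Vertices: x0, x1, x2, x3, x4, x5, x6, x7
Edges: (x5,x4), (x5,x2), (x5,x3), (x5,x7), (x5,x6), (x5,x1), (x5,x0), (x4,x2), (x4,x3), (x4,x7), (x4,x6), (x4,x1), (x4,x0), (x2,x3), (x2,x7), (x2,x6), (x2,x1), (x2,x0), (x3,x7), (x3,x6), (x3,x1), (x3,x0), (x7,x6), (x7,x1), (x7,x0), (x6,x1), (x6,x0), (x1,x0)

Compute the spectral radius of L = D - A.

For the complete graph K_n, L = nI − J (J = all-ones matrix). J has eigenvalues n (once, eigenvector 𝟙) and 0 (multiplicity n−1), so L has eigenvalues 0 (once) and n (multiplicity n−1). Here n = 8: eigenvalue 0 once and 8 with multiplicity 7.
Laplacian eigenvalues: [0.0, 8.0, 8.0, 8.0, 8.0, 8.0, 8.0, 8.0]. Largest eigenvalue (spectral radius) = 8.0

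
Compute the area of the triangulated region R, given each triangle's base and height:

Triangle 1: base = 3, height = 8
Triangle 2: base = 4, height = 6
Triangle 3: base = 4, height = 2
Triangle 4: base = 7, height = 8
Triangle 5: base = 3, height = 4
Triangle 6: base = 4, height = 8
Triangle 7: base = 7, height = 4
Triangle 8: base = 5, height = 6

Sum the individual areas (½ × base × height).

(1/2)×3×8 + (1/2)×4×6 + (1/2)×4×2 + (1/2)×7×8 + (1/2)×3×4 + (1/2)×4×8 + (1/2)×7×4 + (1/2)×5×6 = 107.0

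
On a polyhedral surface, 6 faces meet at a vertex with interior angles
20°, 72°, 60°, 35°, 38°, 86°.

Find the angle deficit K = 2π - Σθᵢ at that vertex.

Sum of angles = 311°. K = 360° - 311° = 49° = 49π/180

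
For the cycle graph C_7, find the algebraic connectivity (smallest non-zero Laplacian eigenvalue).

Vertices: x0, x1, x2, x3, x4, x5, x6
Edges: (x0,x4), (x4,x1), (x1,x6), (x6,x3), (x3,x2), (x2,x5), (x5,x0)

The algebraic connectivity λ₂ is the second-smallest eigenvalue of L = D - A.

The cycle graph C_n has Laplacian eigenvalues λ_k = 2 − 2cos(2πk/n), k = 0, 1, …, n−1. Here n = 7:
k=0: 2 − 2cos(0) = 0.0; k=1: 2 − 2cos(2π/7) = 0.753; k=2: 2 − 2cos(4π/7) = 2.445; k=3: 2 − 2cos(6π/7) = 3.8019; k=4: 2 − 2cos(8π/7) = 3.8019; k=5: 2 − 2cos(10π/7) = 2.445; k=6: 2 − 2cos(12π/7) = 0.753.
Laplacian eigenvalues: [0.0, 0.753, 0.753, 2.445, 2.445, 3.8019, 3.8019]. Algebraic connectivity (smallest non-zero eigenvalue) = 0.753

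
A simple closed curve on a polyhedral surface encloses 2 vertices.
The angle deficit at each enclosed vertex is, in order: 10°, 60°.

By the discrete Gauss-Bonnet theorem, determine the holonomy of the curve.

Holonomy = total enclosed curvature = 10° + 60° = 70°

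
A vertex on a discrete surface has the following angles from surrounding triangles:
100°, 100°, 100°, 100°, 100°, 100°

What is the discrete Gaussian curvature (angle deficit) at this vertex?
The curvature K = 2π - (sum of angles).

Sum of angles = 600°. K = 360° - 600° = -240° = -4π/3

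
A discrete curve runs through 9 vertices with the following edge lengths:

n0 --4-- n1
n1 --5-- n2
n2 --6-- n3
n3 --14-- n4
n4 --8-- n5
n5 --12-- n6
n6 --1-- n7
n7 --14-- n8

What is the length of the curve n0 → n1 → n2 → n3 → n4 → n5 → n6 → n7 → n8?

Arc length = 4 + 5 + 6 + 14 + 8 + 12 + 1 + 14 = 64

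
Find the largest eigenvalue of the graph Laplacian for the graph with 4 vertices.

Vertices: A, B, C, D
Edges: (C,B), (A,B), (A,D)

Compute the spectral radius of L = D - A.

Degrees: deg(A) = 2, deg(B) = 2, deg(C) = 1, deg(D) = 1.
L = D − A with rows/columns ordered (A, B, C, D):
  [ 2, -1,  0, -1]
  [-1,  2, -1,  0]
  [ 0, -1,  1,  0]
  [-1,  0,  0,  1]
Characteristic polynomial: det(λI − L) = λ(λ² − 4λ + 2)(λ − 2).
Roots: λ = 0; (λ² − 4λ + 2) = 0 ⇒ λ = 2 ± √2 ≈ 0.5858, 3.4142; (λ − 2) = 0 ⇒ λ = 2.
(Check: the roots sum (with multiplicity) to 6, matching trace L = Σdeg = 2·3 = 6.)
Laplacian eigenvalues: [0.0, 0.5858, 2.0, 3.4142]. Largest eigenvalue (spectral radius) = 3.4142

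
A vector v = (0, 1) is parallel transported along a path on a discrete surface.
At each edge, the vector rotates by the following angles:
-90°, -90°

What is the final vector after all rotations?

Total rotation: (-90°) + (-90°) = -180° ≡ 180° (mod 360°). Final vector: (0, -1)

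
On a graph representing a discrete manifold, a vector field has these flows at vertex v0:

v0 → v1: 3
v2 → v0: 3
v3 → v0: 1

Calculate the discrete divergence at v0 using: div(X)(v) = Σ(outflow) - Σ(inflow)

Divergence = sum of outgoing flows = 3 + (-3) + (-1) = -1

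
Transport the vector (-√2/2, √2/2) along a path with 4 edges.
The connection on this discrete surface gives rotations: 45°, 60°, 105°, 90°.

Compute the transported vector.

Total rotation: 45° + 60° + 105° + 90° = 300° ≡ -60° (mod 360°). Final vector: (0.2588, 0.9659)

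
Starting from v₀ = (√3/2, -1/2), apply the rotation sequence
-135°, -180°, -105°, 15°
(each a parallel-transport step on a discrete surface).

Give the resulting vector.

Total rotation: (-135°) + (-180°) + (-105°) + 15° = -405° ≡ -45° (mod 360°). Final vector: (0.2588, -0.9659)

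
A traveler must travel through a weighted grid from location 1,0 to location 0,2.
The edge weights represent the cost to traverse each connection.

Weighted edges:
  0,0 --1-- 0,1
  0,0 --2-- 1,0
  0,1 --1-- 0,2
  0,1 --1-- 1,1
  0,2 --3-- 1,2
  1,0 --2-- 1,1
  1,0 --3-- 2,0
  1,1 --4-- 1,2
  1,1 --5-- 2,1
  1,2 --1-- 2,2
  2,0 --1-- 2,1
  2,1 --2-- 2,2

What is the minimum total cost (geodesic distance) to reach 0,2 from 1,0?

Shortest path: 1,0 → 0,0 → 0,1 → 0,2, total weight = 4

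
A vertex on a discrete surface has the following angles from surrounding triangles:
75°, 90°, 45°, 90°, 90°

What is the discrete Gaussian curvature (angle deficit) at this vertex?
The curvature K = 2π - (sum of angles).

Sum of angles = 390°. K = 360° - 390° = -30° = -π/6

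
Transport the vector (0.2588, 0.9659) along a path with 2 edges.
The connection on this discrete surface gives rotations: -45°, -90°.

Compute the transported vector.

Total rotation: (-45°) + (-90°) = -135°. Final vector: (0.5000, -0.8660)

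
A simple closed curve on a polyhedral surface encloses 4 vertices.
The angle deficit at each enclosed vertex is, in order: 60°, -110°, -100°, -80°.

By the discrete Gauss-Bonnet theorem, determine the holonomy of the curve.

Holonomy = total enclosed curvature = 60° + (-110°) + (-100°) + (-80°) = -230°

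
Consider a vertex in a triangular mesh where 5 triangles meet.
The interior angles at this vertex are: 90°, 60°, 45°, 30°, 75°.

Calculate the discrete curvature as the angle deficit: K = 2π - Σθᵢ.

Sum of angles = 300°. K = 360° - 300° = 60° = π/3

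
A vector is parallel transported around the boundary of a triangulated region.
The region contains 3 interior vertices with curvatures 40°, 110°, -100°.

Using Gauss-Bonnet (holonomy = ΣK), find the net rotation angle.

Holonomy = total enclosed curvature = 40° + 110° + (-100°) = 50°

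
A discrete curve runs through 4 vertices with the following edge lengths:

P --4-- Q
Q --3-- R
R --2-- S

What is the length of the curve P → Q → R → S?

Arc length = 4 + 3 + 2 = 9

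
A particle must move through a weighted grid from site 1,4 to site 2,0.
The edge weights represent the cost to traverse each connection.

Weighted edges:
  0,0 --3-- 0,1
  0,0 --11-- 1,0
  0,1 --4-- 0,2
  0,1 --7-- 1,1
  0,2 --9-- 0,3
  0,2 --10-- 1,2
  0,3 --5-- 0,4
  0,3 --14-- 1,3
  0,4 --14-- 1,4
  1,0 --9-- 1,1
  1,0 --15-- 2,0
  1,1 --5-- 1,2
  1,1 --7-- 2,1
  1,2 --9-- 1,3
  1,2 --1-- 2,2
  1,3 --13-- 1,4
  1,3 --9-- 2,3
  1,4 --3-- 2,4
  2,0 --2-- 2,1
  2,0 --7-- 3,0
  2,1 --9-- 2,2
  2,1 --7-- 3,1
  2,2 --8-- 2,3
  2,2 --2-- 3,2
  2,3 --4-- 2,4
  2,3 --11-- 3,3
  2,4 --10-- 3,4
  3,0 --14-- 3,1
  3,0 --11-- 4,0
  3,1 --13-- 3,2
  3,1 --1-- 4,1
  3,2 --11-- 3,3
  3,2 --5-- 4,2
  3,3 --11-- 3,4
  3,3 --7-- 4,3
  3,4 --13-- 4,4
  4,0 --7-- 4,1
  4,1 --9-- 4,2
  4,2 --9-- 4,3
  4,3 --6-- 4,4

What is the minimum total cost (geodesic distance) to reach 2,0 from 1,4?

Shortest path: 1,4 → 2,4 → 2,3 → 2,2 → 2,1 → 2,0, total weight = 26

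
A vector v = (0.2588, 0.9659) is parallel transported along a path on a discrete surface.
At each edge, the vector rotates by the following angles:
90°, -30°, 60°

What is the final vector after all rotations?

Total rotation: 90° + (-30°) + 60° = 120°. Final vector: (-0.9659, -0.2588)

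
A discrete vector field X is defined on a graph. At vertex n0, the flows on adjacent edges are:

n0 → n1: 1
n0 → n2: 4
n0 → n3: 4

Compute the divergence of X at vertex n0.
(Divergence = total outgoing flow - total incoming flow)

Divergence = sum of outgoing flows = 1 + 4 + 4 = 9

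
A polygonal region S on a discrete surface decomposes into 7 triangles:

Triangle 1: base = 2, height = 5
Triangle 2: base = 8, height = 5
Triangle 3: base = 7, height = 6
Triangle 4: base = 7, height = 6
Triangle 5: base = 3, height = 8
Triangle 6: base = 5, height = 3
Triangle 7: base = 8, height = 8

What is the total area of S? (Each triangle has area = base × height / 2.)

(1/2)×2×5 + (1/2)×8×5 + (1/2)×7×6 + (1/2)×7×6 + (1/2)×3×8 + (1/2)×5×3 + (1/2)×8×8 = 118.5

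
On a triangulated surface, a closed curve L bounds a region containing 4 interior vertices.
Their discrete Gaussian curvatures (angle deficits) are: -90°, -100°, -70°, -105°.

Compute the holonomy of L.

Holonomy = total enclosed curvature = (-90°) + (-100°) + (-70°) + (-105°) = -365°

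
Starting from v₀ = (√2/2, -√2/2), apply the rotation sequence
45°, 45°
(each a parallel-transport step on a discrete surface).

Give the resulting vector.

Total rotation: 45° + 45° = 90°. Final vector: (0.7071, 0.7071)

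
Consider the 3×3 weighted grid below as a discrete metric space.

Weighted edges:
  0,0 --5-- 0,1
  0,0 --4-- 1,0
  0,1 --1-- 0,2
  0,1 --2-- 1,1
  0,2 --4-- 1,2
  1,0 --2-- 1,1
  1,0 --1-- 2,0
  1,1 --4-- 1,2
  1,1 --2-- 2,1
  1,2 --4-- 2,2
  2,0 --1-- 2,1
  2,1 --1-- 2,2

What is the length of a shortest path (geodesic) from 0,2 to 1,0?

Shortest path: 0,2 → 0,1 → 1,1 → 1,0, total weight = 5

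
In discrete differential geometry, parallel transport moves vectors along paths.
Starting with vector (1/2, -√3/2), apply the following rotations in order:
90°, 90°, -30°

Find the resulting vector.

Total rotation: 90° + 90° + (-30°) = 150°. Final vector: (0, 1)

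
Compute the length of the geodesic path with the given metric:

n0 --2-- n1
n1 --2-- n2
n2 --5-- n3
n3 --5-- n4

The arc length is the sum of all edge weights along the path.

Arc length = 2 + 2 + 5 + 5 = 14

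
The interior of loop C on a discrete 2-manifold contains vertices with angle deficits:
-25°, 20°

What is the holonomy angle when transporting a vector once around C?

Holonomy = total enclosed curvature = (-25°) + 20° = -5°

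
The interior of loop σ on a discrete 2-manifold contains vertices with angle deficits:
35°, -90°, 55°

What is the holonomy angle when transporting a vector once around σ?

Holonomy = total enclosed curvature = 35° + (-90°) + 55° = 0°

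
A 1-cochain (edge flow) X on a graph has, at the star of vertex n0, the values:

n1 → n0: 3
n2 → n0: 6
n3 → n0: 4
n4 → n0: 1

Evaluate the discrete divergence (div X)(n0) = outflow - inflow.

Divergence = sum of outgoing flows = (-3) + (-6) + (-4) + (-1) = -14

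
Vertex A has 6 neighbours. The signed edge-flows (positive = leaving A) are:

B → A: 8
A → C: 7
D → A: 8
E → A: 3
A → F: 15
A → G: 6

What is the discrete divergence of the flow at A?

Divergence = sum of outgoing flows = (-8) + 7 + (-8) + (-3) + 15 + 6 = 9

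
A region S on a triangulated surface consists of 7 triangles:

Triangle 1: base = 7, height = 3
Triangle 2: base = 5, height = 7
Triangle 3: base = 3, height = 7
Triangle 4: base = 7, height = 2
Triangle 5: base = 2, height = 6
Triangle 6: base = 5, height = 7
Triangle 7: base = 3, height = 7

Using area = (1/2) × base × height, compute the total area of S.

(1/2)×7×3 + (1/2)×5×7 + (1/2)×3×7 + (1/2)×7×2 + (1/2)×2×6 + (1/2)×5×7 + (1/2)×3×7 = 79.5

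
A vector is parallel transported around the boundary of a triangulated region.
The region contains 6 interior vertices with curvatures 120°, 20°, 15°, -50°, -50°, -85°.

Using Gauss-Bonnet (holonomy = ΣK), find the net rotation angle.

Holonomy = total enclosed curvature = 120° + 20° + 15° + (-50°) + (-50°) + (-85°) = -30°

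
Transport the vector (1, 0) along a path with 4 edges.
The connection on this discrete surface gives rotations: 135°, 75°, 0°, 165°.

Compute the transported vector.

Total rotation: 135° + 75° + 0° + 165° = 375° ≡ 15° (mod 360°). Final vector: (0.9659, 0.2588)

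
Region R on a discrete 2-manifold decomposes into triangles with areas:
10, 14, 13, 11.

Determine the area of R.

10 + 14 + 13 + 11 = 48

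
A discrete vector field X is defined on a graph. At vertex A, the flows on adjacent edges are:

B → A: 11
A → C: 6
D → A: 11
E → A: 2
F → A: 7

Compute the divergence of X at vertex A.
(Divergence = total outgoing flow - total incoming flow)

Divergence = sum of outgoing flows = (-11) + 6 + (-11) + (-2) + (-7) = -25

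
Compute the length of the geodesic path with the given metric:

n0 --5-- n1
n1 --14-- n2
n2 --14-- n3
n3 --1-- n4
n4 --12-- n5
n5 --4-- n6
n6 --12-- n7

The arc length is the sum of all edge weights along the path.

Arc length = 5 + 14 + 14 + 1 + 12 + 4 + 12 = 62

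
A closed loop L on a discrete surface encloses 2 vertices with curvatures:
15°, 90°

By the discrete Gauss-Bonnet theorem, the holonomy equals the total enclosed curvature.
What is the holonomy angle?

Holonomy = total enclosed curvature = 15° + 90° = 105°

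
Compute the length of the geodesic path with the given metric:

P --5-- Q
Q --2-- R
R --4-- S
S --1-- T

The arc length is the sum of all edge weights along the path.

Arc length = 5 + 2 + 4 + 1 = 12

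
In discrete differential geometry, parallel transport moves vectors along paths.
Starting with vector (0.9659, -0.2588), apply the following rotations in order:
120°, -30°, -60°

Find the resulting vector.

Total rotation: 120° + (-30°) + (-60°) = 30°. Final vector: (0.9659, 0.2588)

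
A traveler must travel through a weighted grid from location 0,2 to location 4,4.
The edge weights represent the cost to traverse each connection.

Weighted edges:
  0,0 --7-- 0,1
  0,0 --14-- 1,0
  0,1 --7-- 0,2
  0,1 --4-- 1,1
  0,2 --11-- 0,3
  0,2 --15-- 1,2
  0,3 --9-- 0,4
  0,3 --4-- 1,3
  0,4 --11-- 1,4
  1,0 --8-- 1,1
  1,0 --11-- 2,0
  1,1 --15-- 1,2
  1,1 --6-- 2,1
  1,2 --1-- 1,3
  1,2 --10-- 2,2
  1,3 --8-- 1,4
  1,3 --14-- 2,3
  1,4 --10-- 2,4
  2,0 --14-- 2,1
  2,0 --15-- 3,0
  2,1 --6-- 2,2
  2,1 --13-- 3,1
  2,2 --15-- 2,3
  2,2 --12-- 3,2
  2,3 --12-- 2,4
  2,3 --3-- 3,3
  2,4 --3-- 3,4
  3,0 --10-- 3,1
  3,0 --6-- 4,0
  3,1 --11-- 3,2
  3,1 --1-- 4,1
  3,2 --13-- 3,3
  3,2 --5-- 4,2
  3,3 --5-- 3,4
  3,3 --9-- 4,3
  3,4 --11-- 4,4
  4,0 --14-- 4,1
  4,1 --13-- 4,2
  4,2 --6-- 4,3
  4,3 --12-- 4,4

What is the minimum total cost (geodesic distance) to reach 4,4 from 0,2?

Shortest path: 0,2 → 0,3 → 1,3 → 1,4 → 2,4 → 3,4 → 4,4, total weight = 47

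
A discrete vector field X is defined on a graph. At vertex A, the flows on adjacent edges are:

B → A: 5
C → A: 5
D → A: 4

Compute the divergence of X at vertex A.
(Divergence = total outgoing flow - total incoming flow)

Divergence = sum of outgoing flows = (-5) + (-5) + (-4) = -14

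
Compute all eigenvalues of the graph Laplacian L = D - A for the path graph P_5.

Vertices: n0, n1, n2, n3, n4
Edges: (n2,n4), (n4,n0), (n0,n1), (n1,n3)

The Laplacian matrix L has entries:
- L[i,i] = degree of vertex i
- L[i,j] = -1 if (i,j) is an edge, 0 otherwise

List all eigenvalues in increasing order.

The path graph P_n has Laplacian eigenvalues λ_k = 2 − 2cos(kπ/n), k = 0, 1, …, n−1. Here n = 5:
k=0: 2 − 2cos(0) = 0.0; k=1: 2 − 2cos(π/5) = 0.382; k=2: 2 − 2cos(2π/5) = 1.382; k=3: 2 − 2cos(3π/5) = 2.618; k=4: 2 − 2cos(4π/5) = 3.618.
Laplacian eigenvalues (increasing order): [0.0, 0.382, 1.382, 2.618, 3.618]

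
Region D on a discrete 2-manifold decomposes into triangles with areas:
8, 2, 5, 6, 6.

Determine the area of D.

8 + 2 + 5 + 6 + 6 = 27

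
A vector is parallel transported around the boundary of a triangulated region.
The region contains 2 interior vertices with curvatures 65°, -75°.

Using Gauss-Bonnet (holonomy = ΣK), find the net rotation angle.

Holonomy = total enclosed curvature = 65° + (-75°) = -10°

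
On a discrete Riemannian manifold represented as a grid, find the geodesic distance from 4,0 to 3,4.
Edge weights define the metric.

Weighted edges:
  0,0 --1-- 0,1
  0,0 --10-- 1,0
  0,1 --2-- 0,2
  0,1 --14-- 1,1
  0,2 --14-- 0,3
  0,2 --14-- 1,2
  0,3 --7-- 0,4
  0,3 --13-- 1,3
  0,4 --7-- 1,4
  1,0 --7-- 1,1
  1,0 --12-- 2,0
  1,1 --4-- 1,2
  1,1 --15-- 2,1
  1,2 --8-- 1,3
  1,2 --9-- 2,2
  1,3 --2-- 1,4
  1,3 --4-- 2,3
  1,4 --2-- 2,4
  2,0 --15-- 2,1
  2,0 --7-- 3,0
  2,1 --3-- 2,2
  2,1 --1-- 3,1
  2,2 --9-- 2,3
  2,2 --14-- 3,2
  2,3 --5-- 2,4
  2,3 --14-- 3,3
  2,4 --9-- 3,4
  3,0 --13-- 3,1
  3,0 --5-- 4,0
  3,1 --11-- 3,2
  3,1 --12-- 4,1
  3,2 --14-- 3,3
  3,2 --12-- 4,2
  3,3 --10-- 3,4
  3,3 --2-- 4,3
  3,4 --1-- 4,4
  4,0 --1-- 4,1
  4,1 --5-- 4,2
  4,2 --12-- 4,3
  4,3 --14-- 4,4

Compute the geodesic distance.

Shortest path: 4,0 → 4,1 → 4,2 → 4,3 → 3,3 → 3,4, total weight = 30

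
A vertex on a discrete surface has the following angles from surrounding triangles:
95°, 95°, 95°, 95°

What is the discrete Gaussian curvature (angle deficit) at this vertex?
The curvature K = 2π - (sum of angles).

Sum of angles = 380°. K = 360° - 380° = -20°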